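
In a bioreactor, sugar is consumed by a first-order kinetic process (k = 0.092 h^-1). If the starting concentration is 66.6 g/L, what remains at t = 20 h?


S = S0 * exp(-k * t)
S = 66.6 * exp(-0.092 * 20)
S = 10.5772 g/L

10.5772 g/L


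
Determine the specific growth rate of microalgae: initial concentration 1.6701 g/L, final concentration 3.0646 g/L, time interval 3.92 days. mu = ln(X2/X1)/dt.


mu = ln(X2/X1) / dt
= ln(3.0646/1.6701) / 3.92
= 0.1549 per day

0.1549 per day


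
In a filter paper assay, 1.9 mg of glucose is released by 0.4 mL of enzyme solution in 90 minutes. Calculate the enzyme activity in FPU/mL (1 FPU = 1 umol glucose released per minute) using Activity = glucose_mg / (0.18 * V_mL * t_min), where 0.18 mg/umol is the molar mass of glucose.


Activity = glucose_mg / (0.18 mg/umol * V_mL * t_min)
= 1.9 / (0.18 * 0.4 * 90)
= 0.2932 FPU/mL

0.2932 FPU/mL


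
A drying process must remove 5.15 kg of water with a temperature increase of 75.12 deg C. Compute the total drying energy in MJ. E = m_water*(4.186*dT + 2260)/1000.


E = m_water * (4.186 * dT + 2260) / 1000
= 5.15 * (4.186 * 75.12 + 2260) / 1000
= 13.2584 MJ

13.2584 MJ


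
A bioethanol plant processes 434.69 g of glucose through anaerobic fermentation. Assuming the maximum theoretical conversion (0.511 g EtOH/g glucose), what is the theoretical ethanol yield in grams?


Theoretical ethanol yield: m_EtOH = 0.511 * m_glucose
m_EtOH = 0.511 * 434.69 = 222.1266 g

222.1266 g


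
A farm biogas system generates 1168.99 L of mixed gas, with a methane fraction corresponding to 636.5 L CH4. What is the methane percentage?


CH4% = V_CH4 / V_total * 100
= 636.5 / 1168.99 * 100
= 54.4487%

54.4487%


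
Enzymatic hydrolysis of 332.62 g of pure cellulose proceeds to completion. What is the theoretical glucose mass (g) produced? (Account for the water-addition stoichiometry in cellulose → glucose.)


glucose = cellulose * 180/162
= 332.62 * 180/162
= 369.5778 g

369.5778 g


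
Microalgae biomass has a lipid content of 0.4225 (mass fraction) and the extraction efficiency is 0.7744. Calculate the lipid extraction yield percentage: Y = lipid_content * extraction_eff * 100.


Y = lipid_content * extraction_eff * 100
= 0.4225 * 0.7744 * 100
= 32.7184%

32.7184%


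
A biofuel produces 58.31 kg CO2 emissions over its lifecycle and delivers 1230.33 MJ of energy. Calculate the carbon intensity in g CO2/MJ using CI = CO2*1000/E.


CI = CO2 * 1000 / E
= 58.31 * 1000 / 1230.33
= 47.3938 g CO2/MJ

47.3938 g CO2/MJ


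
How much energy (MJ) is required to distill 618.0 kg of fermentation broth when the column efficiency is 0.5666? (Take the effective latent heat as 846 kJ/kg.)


E = m * 846 / (eta * 1000)
= 618.0 * 846 / (0.5666 * 1000)
= 922.7462 MJ

922.7462 MJ


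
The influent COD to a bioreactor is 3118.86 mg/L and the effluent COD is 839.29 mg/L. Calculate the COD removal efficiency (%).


eta = (COD_in - COD_out) / COD_in * 100
= (3118.86 - 839.29) / 3118.86 * 100
= 73.0898%

73.0898%


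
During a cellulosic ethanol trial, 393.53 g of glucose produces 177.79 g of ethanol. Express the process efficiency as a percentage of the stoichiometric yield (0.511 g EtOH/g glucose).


Fermentation efficiency = (actual / (0.511 * glucose)) * 100
= (177.79 / (0.511 * 393.53)) * 100
= 88.4115%

88.4115%


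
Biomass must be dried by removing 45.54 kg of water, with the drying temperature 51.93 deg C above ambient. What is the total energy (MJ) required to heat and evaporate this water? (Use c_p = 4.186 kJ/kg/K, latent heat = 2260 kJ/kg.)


E = m_water * (4.186 * dT + 2260) / 1000
= 45.54 * (4.186 * 51.93 + 2260) / 1000
= 112.8198 MJ

112.8198 MJ


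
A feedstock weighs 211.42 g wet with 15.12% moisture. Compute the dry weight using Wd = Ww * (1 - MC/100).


Wd = Ww * (1 - MC/100)
= 211.42 * (1 - 15.12/100)
= 179.4533 g

179.4533 g


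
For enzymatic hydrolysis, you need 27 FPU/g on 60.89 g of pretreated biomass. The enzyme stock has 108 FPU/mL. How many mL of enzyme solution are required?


V = dosage * m_sub / activity
V = 27 * 60.89 / 108
V = 15.2225 mL

15.2225 mL


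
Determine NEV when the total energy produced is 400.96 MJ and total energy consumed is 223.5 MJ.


NEV = E_out - E_in
= 400.96 - 223.5
= 177.4600 MJ

177.4600 MJ


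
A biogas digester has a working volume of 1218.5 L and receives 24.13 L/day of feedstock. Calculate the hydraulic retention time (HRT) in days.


HRT = V / Q
= 1218.5 / 24.13
= 50.4973 days

50.4973 days


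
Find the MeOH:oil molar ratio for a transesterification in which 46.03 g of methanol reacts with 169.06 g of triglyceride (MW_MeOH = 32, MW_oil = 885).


Molar ratio = n_MeOH / n_oil = (MeOH/32) / (oil/885) = (MeOH * 885) / (32 * oil)
= (46.03 * 885) / (32 * 169.06)
= 7.5300

7.5300


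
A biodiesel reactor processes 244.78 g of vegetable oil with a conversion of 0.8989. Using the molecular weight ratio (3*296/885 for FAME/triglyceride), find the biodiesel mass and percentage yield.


m_FAME = oil * conv * (3 * 296 / 885) = oil * conv * (888/885)
= 244.78 * 0.8989 * 888 / 885
= 220.7786 g
Y = m_FAME / oil * 100 = conv * (888/885) * 100
= 0.8989 * 888 / 885 * 100
= 90.19%

220.7786 g FAME; Y = 90.19%


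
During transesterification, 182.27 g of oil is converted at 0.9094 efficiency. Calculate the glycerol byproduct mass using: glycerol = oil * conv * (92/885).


glycerol = oil * conv * (92/885)
= 182.27 * 0.9094 * 92 / 885
= 17.2312 g

17.2312 g


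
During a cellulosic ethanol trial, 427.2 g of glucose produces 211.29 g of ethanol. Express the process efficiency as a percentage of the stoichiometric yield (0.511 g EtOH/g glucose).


Fermentation efficiency = (actual / (0.511 * glucose)) * 100
= (211.29 / (0.511 * 427.2)) * 100
= 96.7892%

96.7892%


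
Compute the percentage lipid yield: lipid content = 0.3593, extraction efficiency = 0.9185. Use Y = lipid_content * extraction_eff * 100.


Y = lipid_content * extraction_eff * 100
= 0.3593 * 0.9185 * 100
= 33.0017%

33.0017%


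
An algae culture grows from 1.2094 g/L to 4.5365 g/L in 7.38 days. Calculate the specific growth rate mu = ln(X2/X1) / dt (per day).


mu = ln(X2/X1) / dt
= ln(4.5365/1.2094) / 7.38
= 0.1791 per day

0.1791 per day


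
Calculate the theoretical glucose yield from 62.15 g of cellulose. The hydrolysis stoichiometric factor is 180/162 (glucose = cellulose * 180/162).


glucose = cellulose * 180/162
= 62.15 * 180/162
= 69.0556 g

69.0556 g


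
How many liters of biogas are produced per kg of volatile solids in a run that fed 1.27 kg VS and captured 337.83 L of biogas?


Y = V / VS
= 337.83 / 1.27
= 266.0079 L/kg VS

266.0079 L/kg VS


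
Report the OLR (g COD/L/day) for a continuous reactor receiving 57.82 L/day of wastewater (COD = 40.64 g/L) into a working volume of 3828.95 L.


OLR = Q * S / V
= 57.82 * 40.64 / 3828.95
= 0.6137 g/L/day

0.6137 g/L/day


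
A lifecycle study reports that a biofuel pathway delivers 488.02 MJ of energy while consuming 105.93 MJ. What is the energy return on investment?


EROI = E_out / E_in
= 488.02 / 105.93
= 4.6070

4.6070


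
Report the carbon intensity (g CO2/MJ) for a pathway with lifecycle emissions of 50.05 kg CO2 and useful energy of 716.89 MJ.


CI = CO2 * 1000 / E
= 50.05 * 1000 / 716.89
= 69.8155 g CO2/MJ

69.8155 g CO2/MJ


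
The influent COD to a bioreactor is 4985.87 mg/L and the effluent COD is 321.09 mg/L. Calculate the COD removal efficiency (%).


eta = (COD_in - COD_out) / COD_in * 100
= (4985.87 - 321.09) / 4985.87 * 100
= 93.5600%

93.5600%


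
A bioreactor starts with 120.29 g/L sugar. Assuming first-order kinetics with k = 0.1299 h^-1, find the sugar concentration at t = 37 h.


S = S0 * exp(-k * t)
S = 120.29 * exp(-0.1299 * 37)
S = 0.9837 g/L

0.9837 g/L


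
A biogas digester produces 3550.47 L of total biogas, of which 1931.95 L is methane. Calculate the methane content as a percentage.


CH4% = V_CH4 / V_total * 100
= 1931.95 / 3550.47 * 100
= 54.4139%

54.4139%


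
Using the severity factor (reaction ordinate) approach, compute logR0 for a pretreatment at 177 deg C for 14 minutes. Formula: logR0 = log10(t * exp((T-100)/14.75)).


logR0 = log10(t * exp((T - 100) / 14.75))
= log10(14 * exp((177 - 100) / 14.75))
= 3.4133

3.4133


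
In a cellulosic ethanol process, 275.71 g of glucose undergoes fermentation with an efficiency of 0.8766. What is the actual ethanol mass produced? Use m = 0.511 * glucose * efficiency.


Actual ethanol: m = 0.511 * 275.71 * 0.8766
m = 123.5023 g

123.5023 g


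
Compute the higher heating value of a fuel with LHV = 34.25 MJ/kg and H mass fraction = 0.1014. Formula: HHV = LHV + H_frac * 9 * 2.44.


HHV = LHV + H_frac * 9 * 2.44
= 34.25 + 0.1014 * 9 * 2.44
= 36.4767 MJ/kg

36.4767 MJ/kg


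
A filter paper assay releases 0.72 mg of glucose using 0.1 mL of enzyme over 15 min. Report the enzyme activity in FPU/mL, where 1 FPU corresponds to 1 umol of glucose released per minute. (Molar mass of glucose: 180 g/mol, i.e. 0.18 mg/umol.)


Activity = glucose_mg / (0.18 mg/umol * V_mL * t_min)
= 0.72 / (0.18 * 0.1 * 15)
= 2.6667 FPU/mL

2.6667 FPU/mL


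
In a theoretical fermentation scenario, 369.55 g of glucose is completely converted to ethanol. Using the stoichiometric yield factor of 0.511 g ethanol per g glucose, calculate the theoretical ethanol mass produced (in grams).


Theoretical ethanol yield: m_EtOH = 0.511 * m_glucose
m_EtOH = 0.511 * 369.55 = 188.8401 g

188.8401 g


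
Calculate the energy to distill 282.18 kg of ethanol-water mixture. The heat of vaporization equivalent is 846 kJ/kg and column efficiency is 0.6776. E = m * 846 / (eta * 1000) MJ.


E = m * 846 / (eta * 1000)
= 282.18 * 846 / (0.6776 * 1000)
= 352.3086 MJ

352.3086 MJ


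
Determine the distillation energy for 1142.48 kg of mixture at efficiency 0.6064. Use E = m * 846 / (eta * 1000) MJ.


E = m * 846 / (eta * 1000)
= 1142.48 * 846 / (0.6064 * 1000)
= 1593.8953 MJ

1593.8953 MJ


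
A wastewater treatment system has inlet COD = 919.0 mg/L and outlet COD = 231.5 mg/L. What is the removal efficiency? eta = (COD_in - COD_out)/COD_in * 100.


eta = (COD_in - COD_out) / COD_in * 100
= (919.0 - 231.5) / 919.0 * 100
= 74.8096%

74.8096%


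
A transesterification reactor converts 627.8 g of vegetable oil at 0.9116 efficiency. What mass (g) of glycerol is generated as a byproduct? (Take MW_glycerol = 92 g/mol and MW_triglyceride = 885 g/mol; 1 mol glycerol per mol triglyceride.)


glycerol = oil * conv * (92/885)
= 627.8 * 0.9116 * 92 / 885
= 59.4936 g

59.4936 g


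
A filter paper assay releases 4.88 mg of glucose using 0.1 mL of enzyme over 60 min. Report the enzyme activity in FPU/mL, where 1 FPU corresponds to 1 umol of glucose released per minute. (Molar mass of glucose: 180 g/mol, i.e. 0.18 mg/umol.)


Activity = glucose_mg / (0.18 mg/umol * V_mL * t_min)
= 4.88 / (0.18 * 0.1 * 60)
= 4.5185 FPU/mL

4.5185 FPU/mL


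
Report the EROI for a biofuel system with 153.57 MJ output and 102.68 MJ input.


EROI = E_out / E_in
= 153.57 / 102.68
= 1.4956

1.4956


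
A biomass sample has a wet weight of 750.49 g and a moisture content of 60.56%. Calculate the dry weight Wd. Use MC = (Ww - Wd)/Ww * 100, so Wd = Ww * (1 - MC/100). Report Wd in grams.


Wd = Ww * (1 - MC/100)
= 750.49 * (1 - 60.56/100)
= 295.9933 g

295.9933 g


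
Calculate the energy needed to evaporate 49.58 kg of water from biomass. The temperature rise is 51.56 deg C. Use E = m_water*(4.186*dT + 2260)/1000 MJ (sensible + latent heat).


E = m_water * (4.186 * dT + 2260) / 1000
= 49.58 * (4.186 * 51.56 + 2260) / 1000
= 122.7517 MJ

122.7517 MJ


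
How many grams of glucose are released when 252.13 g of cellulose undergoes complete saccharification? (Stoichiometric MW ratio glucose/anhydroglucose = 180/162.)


glucose = cellulose * 180/162
= 252.13 * 180/162
= 280.1444 g

280.1444 g


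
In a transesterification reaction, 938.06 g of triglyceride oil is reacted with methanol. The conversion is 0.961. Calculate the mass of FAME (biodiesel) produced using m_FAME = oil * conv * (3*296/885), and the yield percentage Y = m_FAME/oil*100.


m_FAME = oil * conv * (3 * 296 / 885) = oil * conv * (888/885)
= 938.06 * 0.961 * 888 / 885
= 904.5315 g
Y = m_FAME / oil * 100 = conv * (888/885) * 100
= 0.961 * 888 / 885 * 100
= 96.43%

904.5315 g FAME; Y = 96.43%


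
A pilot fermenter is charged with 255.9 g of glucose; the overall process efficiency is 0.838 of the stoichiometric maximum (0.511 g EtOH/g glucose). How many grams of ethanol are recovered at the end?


Actual ethanol: m = 0.511 * 255.9 * 0.838
m = 109.5810 g

109.5810 g


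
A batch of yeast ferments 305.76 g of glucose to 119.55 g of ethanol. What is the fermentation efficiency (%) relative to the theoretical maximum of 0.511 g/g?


Fermentation efficiency = (actual / (0.511 * glucose)) * 100
= (119.55 / (0.511 * 305.76)) * 100
= 76.5153%

76.5153%


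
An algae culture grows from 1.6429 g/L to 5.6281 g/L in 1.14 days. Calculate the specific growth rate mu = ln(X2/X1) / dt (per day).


mu = ln(X2/X1) / dt
= ln(5.6281/1.6429) / 1.14
= 1.0801 per day

1.0801 per day


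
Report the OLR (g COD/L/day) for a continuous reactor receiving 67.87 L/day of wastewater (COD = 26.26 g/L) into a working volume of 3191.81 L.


OLR = Q * S / V
= 67.87 * 26.26 / 3191.81
= 0.5584 g/L/day

0.5584 g/L/day


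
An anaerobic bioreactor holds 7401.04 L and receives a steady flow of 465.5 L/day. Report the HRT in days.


HRT = V / Q
= 7401.04 / 465.5
= 15.8991 days

15.8991 days


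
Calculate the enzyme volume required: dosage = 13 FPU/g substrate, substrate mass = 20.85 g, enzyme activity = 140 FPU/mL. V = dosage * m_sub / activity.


V = dosage * m_sub / activity
V = 13 * 20.85 / 140
V = 1.9361 mL

1.9361 mL


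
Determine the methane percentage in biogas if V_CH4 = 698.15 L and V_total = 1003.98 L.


CH4% = V_CH4 / V_total * 100
= 698.15 / 1003.98 * 100
= 69.5382%

69.5382%


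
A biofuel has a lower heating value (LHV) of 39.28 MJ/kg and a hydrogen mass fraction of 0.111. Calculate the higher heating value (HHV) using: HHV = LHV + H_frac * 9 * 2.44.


HHV = LHV + H_frac * 9 * 2.44
= 39.28 + 0.111 * 9 * 2.44
= 41.7176 MJ/kg

41.7176 MJ/kg


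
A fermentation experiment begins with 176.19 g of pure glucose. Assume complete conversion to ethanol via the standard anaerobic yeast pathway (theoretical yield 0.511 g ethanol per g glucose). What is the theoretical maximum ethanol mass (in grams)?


Theoretical ethanol yield: m_EtOH = 0.511 * m_glucose
m_EtOH = 0.511 * 176.19 = 90.0331 g

90.0331 g


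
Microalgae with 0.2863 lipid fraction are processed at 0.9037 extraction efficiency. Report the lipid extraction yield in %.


Y = lipid_content * extraction_eff * 100
= 0.2863 * 0.9037 * 100
= 25.8729%

25.8729%


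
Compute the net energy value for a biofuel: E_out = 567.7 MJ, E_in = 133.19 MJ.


NEV = E_out - E_in
= 567.7 - 133.19
= 434.5100 MJ

434.5100 MJ


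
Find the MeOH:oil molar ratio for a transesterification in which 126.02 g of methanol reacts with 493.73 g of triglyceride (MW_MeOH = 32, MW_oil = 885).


Molar ratio = n_MeOH / n_oil = (MeOH/32) / (oil/885) = (MeOH * 885) / (32 * oil)
= (126.02 * 885) / (32 * 493.73)
= 7.0590

7.0590


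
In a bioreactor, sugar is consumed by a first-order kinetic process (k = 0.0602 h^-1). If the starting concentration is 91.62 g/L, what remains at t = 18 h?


S = S0 * exp(-k * t)
S = 91.62 * exp(-0.0602 * 18)
S = 31.0019 g/L

31.0019 g/L


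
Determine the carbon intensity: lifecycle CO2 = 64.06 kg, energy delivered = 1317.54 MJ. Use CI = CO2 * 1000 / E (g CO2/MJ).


CI = CO2 * 1000 / E
= 64.06 * 1000 / 1317.54
= 48.6209 g CO2/MJ

48.6209 g CO2/MJ


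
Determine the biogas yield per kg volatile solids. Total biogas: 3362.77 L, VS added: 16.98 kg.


Y = V / VS
= 3362.77 / 16.98
= 198.0430 L/kg VS

198.0430 L/kg VS


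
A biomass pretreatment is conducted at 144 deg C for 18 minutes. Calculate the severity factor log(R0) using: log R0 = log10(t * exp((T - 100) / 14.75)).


logR0 = log10(t * exp((T - 100) / 14.75))
= log10(18 * exp((144 - 100) / 14.75))
= 2.5508

2.5508


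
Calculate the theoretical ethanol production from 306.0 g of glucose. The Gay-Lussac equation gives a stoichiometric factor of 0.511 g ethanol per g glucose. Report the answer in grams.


Theoretical ethanol yield: m_EtOH = 0.511 * m_glucose
m_EtOH = 0.511 * 306.0 = 156.3660 g

156.3660 g


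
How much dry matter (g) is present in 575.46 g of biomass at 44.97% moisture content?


Wd = Ww * (1 - MC/100)
= 575.46 * (1 - 44.97/100)
= 316.6756 g

316.6756 g


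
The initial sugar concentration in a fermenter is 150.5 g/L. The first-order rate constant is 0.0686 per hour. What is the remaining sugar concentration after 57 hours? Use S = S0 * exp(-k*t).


S = S0 * exp(-k * t)
S = 150.5 * exp(-0.0686 * 57)
S = 3.0155 g/L

3.0155 g/L


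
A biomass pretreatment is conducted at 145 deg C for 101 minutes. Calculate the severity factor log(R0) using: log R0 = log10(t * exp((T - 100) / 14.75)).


logR0 = log10(t * exp((T - 100) / 14.75))
= log10(101 * exp((145 - 100) / 14.75))
= 3.3293

3.3293


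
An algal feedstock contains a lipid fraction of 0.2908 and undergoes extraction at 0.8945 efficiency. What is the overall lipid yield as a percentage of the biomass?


Y = lipid_content * extraction_eff * 100
= 0.2908 * 0.8945 * 100
= 26.0121%

26.0121%


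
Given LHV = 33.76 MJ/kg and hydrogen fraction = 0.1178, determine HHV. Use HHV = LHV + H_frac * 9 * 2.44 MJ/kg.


HHV = LHV + H_frac * 9 * 2.44
= 33.76 + 0.1178 * 9 * 2.44
= 36.3469 MJ/kg

36.3469 MJ/kg


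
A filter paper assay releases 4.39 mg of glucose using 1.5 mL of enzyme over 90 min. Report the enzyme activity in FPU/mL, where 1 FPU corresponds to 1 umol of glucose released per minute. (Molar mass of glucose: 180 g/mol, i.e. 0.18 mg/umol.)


Activity = glucose_mg / (0.18 mg/umol * V_mL * t_min)
= 4.39 / (0.18 * 1.5 * 90)
= 0.1807 FPU/mL

0.1807 FPU/mL


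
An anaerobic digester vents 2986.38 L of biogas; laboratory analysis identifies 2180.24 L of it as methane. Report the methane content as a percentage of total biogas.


CH4% = V_CH4 / V_total * 100
= 2180.24 / 2986.38 * 100
= 73.0061%

73.0061%


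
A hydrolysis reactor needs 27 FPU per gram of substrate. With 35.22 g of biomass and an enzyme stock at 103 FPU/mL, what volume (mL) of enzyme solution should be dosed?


V = dosage * m_sub / activity
V = 27 * 35.22 / 103
V = 9.2324 mL

9.2324 mL


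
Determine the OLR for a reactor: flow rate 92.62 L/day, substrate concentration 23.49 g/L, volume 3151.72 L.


OLR = Q * S / V
= 92.62 * 23.49 / 3151.72
= 0.6903 g/L/day

0.6903 g/L/day


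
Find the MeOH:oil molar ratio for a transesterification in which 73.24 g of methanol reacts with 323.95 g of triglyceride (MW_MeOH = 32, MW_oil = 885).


Molar ratio = n_MeOH / n_oil = (MeOH/32) / (oil/885) = (MeOH * 885) / (32 * oil)
= (73.24 * 885) / (32 * 323.95)
= 6.2526

6.2526


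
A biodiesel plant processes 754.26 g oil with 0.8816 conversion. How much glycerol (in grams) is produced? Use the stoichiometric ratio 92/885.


glycerol = oil * conv * (92/885)
= 754.26 * 0.8816 * 92 / 885
= 69.1253 g

69.1253 g


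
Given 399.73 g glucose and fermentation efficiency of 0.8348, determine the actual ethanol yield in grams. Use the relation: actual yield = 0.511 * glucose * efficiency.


Actual ethanol: m = 0.511 * 399.73 * 0.8348
m = 170.5179 g

170.5179 g


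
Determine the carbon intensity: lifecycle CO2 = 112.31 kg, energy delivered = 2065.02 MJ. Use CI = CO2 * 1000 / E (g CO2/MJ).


CI = CO2 * 1000 / E
= 112.31 * 1000 / 2065.02
= 54.3869 g CO2/MJ

54.3869 g CO2/MJ


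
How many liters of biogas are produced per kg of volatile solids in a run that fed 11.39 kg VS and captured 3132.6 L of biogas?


Y = V / VS
= 3132.6 / 11.39
= 275.0307 L/kg VS

275.0307 L/kg VS


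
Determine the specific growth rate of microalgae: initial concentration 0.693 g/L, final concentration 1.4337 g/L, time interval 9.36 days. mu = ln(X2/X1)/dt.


mu = ln(X2/X1) / dt
= ln(1.4337/0.693) / 9.36
= 0.0777 per day

0.0777 per day


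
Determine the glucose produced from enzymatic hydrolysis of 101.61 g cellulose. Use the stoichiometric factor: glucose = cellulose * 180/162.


glucose = cellulose * 180/162
= 101.61 * 180/162
= 112.9000 g

112.9000 g


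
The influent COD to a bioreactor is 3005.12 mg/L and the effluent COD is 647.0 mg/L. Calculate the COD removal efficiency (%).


eta = (COD_in - COD_out) / COD_in * 100
= (3005.12 - 647.0) / 3005.12 * 100
= 78.4701%

78.4701%


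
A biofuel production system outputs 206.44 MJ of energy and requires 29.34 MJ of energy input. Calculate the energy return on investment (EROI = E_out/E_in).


EROI = E_out / E_in
= 206.44 / 29.34
= 7.0361

7.0361


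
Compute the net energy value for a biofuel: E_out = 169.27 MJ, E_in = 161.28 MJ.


NEV = E_out - E_in
= 169.27 - 161.28
= 7.9900 MJ

7.9900 MJ


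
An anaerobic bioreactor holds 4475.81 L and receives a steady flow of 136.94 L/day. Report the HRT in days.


HRT = V / Q
= 4475.81 / 136.94
= 32.6845 days

32.6845 days


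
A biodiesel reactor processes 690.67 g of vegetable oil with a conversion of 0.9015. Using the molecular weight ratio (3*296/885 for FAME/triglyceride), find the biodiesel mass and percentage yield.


m_FAME = oil * conv * (3 * 296 / 885) = oil * conv * (888/885)
= 690.67 * 0.9015 * 888 / 885
= 624.7496 g
Y = m_FAME / oil * 100 = conv * (888/885) * 100
= 0.9015 * 888 / 885 * 100
= 90.46%

624.7496 g FAME; Y = 90.46%


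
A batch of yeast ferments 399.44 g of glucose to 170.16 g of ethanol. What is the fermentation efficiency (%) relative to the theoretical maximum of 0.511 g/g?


Fermentation efficiency = (actual / (0.511 * glucose)) * 100
= (170.16 / (0.511 * 399.44)) * 100
= 83.3652%

83.3652%


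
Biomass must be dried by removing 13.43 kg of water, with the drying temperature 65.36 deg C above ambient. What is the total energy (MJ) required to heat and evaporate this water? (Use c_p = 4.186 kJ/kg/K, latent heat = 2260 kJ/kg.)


E = m_water * (4.186 * dT + 2260) / 1000
= 13.43 * (4.186 * 65.36 + 2260) / 1000
= 34.0262 MJ

34.0262 MJ


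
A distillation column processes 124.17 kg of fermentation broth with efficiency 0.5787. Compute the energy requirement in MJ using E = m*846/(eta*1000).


E = m * 846 / (eta * 1000)
= 124.17 * 846 / (0.5787 * 1000)
= 181.5238 MJ

181.5238 MJ


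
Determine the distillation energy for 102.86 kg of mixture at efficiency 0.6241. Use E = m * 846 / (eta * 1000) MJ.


E = m * 846 / (eta * 1000)
= 102.86 * 846 / (0.6241 * 1000)
= 139.4321 MJ

139.4321 MJ


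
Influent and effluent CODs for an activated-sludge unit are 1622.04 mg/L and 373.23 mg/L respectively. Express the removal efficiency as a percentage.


eta = (COD_in - COD_out) / COD_in * 100
= (1622.04 - 373.23) / 1622.04 * 100
= 76.9901%

76.9901%


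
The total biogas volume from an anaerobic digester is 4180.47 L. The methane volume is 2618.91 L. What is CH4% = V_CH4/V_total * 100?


CH4% = V_CH4 / V_total * 100
= 2618.91 / 4180.47 * 100
= 62.6463%

62.6463%


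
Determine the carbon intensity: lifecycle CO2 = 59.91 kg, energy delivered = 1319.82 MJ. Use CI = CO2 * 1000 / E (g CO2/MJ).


CI = CO2 * 1000 / E
= 59.91 * 1000 / 1319.82
= 45.3926 g CO2/MJ

45.3926 g CO2/MJ


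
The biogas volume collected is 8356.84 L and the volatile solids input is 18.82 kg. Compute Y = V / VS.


Y = V / VS
= 8356.84 / 18.82
= 444.0404 L/kg VS

444.0404 L/kg VS


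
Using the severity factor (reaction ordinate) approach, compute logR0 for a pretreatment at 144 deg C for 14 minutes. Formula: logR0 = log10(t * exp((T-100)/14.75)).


logR0 = log10(t * exp((T - 100) / 14.75))
= log10(14 * exp((144 - 100) / 14.75))
= 2.4417

2.4417


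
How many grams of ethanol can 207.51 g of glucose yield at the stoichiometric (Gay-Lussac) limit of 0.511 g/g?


Theoretical ethanol yield: m_EtOH = 0.511 * m_glucose
m_EtOH = 0.511 * 207.51 = 106.0376 g

106.0376 g


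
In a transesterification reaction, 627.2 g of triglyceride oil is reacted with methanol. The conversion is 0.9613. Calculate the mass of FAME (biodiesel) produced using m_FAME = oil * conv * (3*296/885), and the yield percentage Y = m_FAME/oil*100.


m_FAME = oil * conv * (3 * 296 / 885) = oil * conv * (888/885)
= 627.2 * 0.9613 * 888 / 885
= 604.9712 g
Y = m_FAME / oil * 100 = conv * (888/885) * 100
= 0.9613 * 888 / 885 * 100
= 96.46%

604.9712 g FAME; Y = 96.46%


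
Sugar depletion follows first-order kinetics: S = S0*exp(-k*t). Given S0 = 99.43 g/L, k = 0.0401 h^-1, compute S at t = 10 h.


S = S0 * exp(-k * t)
S = 99.43 * exp(-0.0401 * 10)
S = 66.5833 g/L

66.5833 g/L


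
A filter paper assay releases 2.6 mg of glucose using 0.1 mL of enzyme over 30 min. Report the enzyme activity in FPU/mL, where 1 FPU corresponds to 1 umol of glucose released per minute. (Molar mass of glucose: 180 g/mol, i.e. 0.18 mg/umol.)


Activity = glucose_mg / (0.18 mg/umol * V_mL * t_min)
= 2.6 / (0.18 * 0.1 * 30)
= 4.8148 FPU/mL

4.8148 FPU/mL


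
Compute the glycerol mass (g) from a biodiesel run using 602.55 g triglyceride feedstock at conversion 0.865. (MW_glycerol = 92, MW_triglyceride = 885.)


glycerol = oil * conv * (92/885)
= 602.55 * 0.865 * 92 / 885
= 54.1818 g

54.1818 g


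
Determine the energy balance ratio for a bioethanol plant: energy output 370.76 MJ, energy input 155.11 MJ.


EROI = E_out / E_in
= 370.76 / 155.11
= 2.3903

2.3903


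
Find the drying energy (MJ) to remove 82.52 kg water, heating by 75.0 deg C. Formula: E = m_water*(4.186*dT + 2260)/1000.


E = m_water * (4.186 * dT + 2260) / 1000
= 82.52 * (4.186 * 75.0 + 2260) / 1000
= 212.4024 MJ

212.4024 MJ


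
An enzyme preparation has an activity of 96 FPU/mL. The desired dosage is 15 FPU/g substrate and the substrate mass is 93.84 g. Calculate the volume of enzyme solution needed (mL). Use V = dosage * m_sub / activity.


V = dosage * m_sub / activity
V = 15 * 93.84 / 96
V = 14.6625 mL

14.6625 mL


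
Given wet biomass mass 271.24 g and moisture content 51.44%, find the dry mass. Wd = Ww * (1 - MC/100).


Wd = Ww * (1 - MC/100)
= 271.24 * (1 - 51.44/100)
= 131.7141 g

131.7141 g


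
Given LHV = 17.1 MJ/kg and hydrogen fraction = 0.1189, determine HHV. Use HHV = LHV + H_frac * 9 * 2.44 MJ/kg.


HHV = LHV + H_frac * 9 * 2.44
= 17.1 + 0.1189 * 9 * 2.44
= 19.7110 MJ/kg

19.7110 MJ/kg


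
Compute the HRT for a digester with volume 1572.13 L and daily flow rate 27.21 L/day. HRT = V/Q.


HRT = V / Q
= 1572.13 / 27.21
= 57.7777 days

57.7777 days


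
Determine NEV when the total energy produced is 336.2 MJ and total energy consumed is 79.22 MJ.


NEV = E_out - E_in
= 336.2 - 79.22
= 256.9800 MJ

256.9800 MJ


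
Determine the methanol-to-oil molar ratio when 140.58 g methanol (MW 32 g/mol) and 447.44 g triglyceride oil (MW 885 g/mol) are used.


Molar ratio = n_MeOH / n_oil = (MeOH/32) / (oil/885) = (MeOH * 885) / (32 * oil)
= (140.58 * 885) / (32 * 447.44)
= 8.6892

8.6892


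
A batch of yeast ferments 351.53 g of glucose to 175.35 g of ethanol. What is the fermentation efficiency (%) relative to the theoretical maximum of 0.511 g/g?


Fermentation efficiency = (actual / (0.511 * glucose)) * 100
= (175.35 / (0.511 * 351.53)) * 100
= 97.6163%

97.6163%


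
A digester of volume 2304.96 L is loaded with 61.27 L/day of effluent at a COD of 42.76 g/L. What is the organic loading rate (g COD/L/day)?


OLR = Q * S / V
= 61.27 * 42.76 / 2304.96
= 1.1366 g/L/day

1.1366 g/L/day


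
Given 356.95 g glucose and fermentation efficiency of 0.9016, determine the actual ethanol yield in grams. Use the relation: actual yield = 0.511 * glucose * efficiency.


Actual ethanol: m = 0.511 * 356.95 * 0.9016
m = 164.4531 g

164.4531 g


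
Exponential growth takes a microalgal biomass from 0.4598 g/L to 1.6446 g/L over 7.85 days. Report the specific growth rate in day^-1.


mu = ln(X2/X1) / dt
= ln(1.6446/0.4598) / 7.85
= 0.1624 per day

0.1624 per day


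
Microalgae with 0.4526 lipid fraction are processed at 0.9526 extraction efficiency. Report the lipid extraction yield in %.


Y = lipid_content * extraction_eff * 100
= 0.4526 * 0.9526 * 100
= 43.1147%

43.1147%


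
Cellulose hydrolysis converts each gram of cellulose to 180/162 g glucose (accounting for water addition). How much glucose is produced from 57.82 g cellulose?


glucose = cellulose * 180/162
= 57.82 * 180/162
= 64.2444 g

64.2444 g


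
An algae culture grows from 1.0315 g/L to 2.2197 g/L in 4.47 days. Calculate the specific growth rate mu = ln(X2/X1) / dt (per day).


mu = ln(X2/X1) / dt
= ln(2.2197/1.0315) / 4.47
= 0.1714 per day

0.1714 per day


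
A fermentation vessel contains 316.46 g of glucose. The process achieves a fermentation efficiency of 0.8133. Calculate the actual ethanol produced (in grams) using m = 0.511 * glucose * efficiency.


Actual ethanol: m = 0.511 * 316.46 * 0.8133
m = 131.5196 g

131.5196 g


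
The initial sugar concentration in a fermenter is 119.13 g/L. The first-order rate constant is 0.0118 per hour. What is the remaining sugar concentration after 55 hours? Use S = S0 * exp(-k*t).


S = S0 * exp(-k * t)
S = 119.13 * exp(-0.0118 * 55)
S = 62.2535 g/L

62.2535 g/L


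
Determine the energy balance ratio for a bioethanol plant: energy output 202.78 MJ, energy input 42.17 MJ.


EROI = E_out / E_in
= 202.78 / 42.17
= 4.8086

4.8086


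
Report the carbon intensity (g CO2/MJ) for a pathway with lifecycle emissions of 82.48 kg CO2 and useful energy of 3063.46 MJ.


CI = CO2 * 1000 / E
= 82.48 * 1000 / 3063.46
= 26.9238 g CO2/MJ

26.9238 g CO2/MJ


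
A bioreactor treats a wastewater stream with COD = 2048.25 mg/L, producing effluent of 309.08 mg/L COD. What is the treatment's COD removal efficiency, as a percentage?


eta = (COD_in - COD_out) / COD_in * 100
= (2048.25 - 309.08) / 2048.25 * 100
= 84.9100%

84.9100%


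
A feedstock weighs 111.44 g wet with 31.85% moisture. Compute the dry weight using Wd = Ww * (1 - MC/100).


Wd = Ww * (1 - MC/100)
= 111.44 * (1 - 31.85/100)
= 75.9464 g

75.9464 g


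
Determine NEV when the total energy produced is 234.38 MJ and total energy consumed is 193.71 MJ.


NEV = E_out - E_in
= 234.38 - 193.71
= 40.6700 MJ

40.6700 MJ


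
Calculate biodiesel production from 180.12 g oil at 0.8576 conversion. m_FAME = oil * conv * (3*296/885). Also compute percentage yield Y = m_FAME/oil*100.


m_FAME = oil * conv * (3 * 296 / 885) = oil * conv * (888/885)
= 180.12 * 0.8576 * 888 / 885
= 154.9945 g
Y = m_FAME / oil * 100 = conv * (888/885) * 100
= 0.8576 * 888 / 885 * 100
= 86.05%

154.9945 g FAME; Y = 86.05%


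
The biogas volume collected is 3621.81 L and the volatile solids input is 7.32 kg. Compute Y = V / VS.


Y = V / VS
= 3621.81 / 7.32
= 494.7828 L/kg VS

494.7828 L/kg VS


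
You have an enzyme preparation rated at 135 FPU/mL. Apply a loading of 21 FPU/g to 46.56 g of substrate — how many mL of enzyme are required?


V = dosage * m_sub / activity
V = 21 * 46.56 / 135
V = 7.2427 mL

7.2427 mL


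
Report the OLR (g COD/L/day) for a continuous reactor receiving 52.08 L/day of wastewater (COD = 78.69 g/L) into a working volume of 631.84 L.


OLR = Q * S / V
= 52.08 * 78.69 / 631.84
= 6.4861 g/L/day

6.4861 g/L/day


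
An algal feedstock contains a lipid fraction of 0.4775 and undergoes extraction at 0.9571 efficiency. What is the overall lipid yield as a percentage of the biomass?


Y = lipid_content * extraction_eff * 100
= 0.4775 * 0.9571 * 100
= 45.7015%

45.7015%


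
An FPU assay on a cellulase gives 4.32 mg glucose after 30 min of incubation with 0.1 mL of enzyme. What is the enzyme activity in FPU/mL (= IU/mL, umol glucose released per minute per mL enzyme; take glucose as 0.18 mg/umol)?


Activity = glucose_mg / (0.18 mg/umol * V_mL * t_min)
= 4.32 / (0.18 * 0.1 * 30)
= 8.0000 FPU/mL

8.0000 FPU/mL


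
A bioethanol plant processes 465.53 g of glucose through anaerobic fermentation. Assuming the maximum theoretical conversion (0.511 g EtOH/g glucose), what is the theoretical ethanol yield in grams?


Theoretical ethanol yield: m_EtOH = 0.511 * m_glucose
m_EtOH = 0.511 * 465.53 = 237.8858 g

237.8858 g


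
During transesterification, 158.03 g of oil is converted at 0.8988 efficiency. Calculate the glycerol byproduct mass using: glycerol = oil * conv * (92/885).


glycerol = oil * conv * (92/885)
= 158.03 * 0.8988 * 92 / 885
= 14.7655 g

14.7655 g


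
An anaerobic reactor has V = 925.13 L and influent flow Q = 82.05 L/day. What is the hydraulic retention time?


HRT = V / Q
= 925.13 / 82.05
= 11.2752 days

11.2752 days


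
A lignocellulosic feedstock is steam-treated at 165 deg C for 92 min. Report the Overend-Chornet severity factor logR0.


logR0 = log10(t * exp((T - 100) / 14.75))
= log10(92 * exp((165 - 100) / 14.75))
= 3.8776

3.8776


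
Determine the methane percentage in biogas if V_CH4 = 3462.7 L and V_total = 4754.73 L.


CH4% = V_CH4 / V_total * 100
= 3462.7 / 4754.73 * 100
= 72.8264%

72.8264%


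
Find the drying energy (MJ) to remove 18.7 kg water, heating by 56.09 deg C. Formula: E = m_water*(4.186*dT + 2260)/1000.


E = m_water * (4.186 * dT + 2260) / 1000
= 18.7 * (4.186 * 56.09 + 2260) / 1000
= 46.6526 MJ

46.6526 MJ


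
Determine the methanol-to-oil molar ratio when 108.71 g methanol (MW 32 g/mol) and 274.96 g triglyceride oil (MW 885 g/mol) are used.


Molar ratio = n_MeOH / n_oil = (MeOH/32) / (oil/885) = (MeOH * 885) / (32 * oil)
= (108.71 * 885) / (32 * 274.96)
= 10.9344

10.9344


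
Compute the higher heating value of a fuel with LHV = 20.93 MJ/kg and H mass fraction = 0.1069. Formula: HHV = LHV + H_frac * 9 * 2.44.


HHV = LHV + H_frac * 9 * 2.44
= 20.93 + 0.1069 * 9 * 2.44
= 23.2775 MJ/kg

23.2775 MJ/kg


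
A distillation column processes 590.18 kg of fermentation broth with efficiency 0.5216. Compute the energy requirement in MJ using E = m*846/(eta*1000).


E = m * 846 / (eta * 1000)
= 590.18 * 846 / (0.5216 * 1000)
= 957.2321 MJ

957.2321 MJ


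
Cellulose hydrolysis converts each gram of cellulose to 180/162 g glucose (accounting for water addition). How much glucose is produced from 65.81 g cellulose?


glucose = cellulose * 180/162
= 65.81 * 180/162
= 73.1222 g

73.1222 g


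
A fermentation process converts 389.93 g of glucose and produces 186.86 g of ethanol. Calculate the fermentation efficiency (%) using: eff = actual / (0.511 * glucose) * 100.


Fermentation efficiency = (actual / (0.511 * glucose)) * 100
= (186.86 / (0.511 * 389.93)) * 100
= 93.7797%

93.7797%


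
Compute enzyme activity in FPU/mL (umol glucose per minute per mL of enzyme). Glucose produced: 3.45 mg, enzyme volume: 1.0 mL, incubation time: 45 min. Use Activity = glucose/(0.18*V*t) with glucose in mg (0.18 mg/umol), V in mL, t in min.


Activity = glucose_mg / (0.18 mg/umol * V_mL * t_min)
= 3.45 / (0.18 * 1.0 * 45)
= 0.4259 FPU/mL

0.4259 FPU/mL


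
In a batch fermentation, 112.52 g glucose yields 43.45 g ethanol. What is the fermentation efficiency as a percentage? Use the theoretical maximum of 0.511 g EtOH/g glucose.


Fermentation efficiency = (actual / (0.511 * glucose)) * 100
= (43.45 / (0.511 * 112.52)) * 100
= 75.5682%

75.5682%


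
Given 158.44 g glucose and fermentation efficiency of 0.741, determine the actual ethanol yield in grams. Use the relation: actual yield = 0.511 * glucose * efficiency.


Actual ethanol: m = 0.511 * 158.44 * 0.741
m = 59.9935 g

59.9935 g


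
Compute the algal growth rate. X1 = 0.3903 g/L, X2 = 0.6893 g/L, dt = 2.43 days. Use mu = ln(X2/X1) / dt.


mu = ln(X2/X1) / dt
= ln(0.6893/0.3903) / 2.43
= 0.2341 per day

0.2341 per day


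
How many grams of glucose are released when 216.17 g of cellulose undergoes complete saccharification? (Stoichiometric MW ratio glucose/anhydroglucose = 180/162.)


glucose = cellulose * 180/162
= 216.17 * 180/162
= 240.1889 g

240.1889 g


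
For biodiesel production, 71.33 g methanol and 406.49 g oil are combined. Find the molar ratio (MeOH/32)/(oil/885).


Molar ratio = n_MeOH / n_oil = (MeOH/32) / (oil/885) = (MeOH * 885) / (32 * oil)
= (71.33 * 885) / (32 * 406.49)
= 4.8531

4.8531


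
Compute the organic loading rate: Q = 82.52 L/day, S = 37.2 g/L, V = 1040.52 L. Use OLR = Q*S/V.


OLR = Q * S / V
= 82.52 * 37.2 / 1040.52
= 2.9502 g/L/day

2.9502 g/L/day


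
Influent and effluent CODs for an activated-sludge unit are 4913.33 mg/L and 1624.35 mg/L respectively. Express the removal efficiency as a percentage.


eta = (COD_in - COD_out) / COD_in * 100
= (4913.33 - 1624.35) / 4913.33 * 100
= 66.9399%

66.9399%


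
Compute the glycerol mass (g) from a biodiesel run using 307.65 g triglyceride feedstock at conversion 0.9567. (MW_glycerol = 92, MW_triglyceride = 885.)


glycerol = oil * conv * (92/885)
= 307.65 * 0.9567 * 92 / 885
= 30.5969 g

30.5969 g


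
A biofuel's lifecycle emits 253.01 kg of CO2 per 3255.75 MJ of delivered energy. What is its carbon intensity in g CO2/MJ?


CI = CO2 * 1000 / E
= 253.01 * 1000 / 3255.75
= 77.7117 g CO2/MJ

77.7117 g CO2/MJ


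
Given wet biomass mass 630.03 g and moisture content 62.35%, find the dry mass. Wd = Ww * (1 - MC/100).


Wd = Ww * (1 - MC/100)
= 630.03 * (1 - 62.35/100)
= 237.2063 g

237.2063 g


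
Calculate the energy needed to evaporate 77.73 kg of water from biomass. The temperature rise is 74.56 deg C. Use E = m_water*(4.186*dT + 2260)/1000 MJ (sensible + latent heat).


E = m_water * (4.186 * dT + 2260) / 1000
= 77.73 * (4.186 * 74.56 + 2260) / 1000
= 199.9300 MJ

199.9300 MJ


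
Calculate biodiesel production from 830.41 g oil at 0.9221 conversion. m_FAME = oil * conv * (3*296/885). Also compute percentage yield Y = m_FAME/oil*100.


m_FAME = oil * conv * (3 * 296 / 885) = oil * conv * (888/885)
= 830.41 * 0.9221 * 888 / 885
= 768.3167 g
Y = m_FAME / oil * 100 = conv * (888/885) * 100
= 0.9221 * 888 / 885 * 100
= 92.52%

768.3167 g FAME; Y = 92.52%


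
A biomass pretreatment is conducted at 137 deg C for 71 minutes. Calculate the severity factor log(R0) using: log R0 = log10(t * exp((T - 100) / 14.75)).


logR0 = log10(t * exp((T - 100) / 14.75))
= log10(71 * exp((137 - 100) / 14.75))
= 2.9407

2.9407


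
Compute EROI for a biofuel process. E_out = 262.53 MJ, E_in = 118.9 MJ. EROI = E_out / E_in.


EROI = E_out / E_in
= 262.53 / 118.9
= 2.2080

2.2080


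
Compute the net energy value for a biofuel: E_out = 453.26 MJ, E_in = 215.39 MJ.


NEV = E_out - E_in
= 453.26 - 215.39
= 237.8700 MJ

237.8700 MJ


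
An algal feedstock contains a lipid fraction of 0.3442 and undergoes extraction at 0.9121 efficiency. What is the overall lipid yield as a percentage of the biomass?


Y = lipid_content * extraction_eff * 100
= 0.3442 * 0.9121 * 100
= 31.3945%

31.3945%


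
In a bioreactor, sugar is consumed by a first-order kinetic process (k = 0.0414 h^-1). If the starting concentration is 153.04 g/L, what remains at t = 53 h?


S = S0 * exp(-k * t)
S = 153.04 * exp(-0.0414 * 53)
S = 17.0560 g/L

17.0560 g/L


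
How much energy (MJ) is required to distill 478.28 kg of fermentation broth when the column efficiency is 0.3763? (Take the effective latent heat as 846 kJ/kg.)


E = m * 846 / (eta * 1000)
= 478.28 * 846 / (0.3763 * 1000)
= 1075.2721 MJ

1075.2721 MJ
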